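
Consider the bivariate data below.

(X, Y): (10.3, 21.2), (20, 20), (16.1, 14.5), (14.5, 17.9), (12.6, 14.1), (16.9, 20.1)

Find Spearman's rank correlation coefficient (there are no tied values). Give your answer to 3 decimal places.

Rank X: 1, 6, 4, 3, 2, 5
Rank Y: 6, 4, 2, 3, 1, 5
d = rank(X) − rank(Y): -5, 2, 2, 0, 1, 0; Σd² = 34
ρ = 1 − 6Σd² / [n(n²−1)] = 1 − 6×34 / (6×35) = 1 − 204/210 ≈ 0.029

0.029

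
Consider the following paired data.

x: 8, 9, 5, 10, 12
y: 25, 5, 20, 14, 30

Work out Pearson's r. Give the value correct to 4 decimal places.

n = 5, Σx = 44, Σy = 94, Σx² = 414, Σy² = 2146, Σxy = 845
nΣxy − ΣxΣy = 4225 − 4136 = 89
nΣx² − (Σx)² = 2070 − 1936 = 134; nΣy² − (Σy)² = 10730 − 8836 = 1894
r = 89 / √(134 × 1894) = 89 / 503.7817 ≈ 0.1767

0.1767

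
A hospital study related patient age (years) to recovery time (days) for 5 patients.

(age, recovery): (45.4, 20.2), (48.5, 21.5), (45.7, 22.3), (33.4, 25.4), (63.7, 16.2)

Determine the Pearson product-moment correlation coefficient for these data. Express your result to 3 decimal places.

-0.963

n = 5, Σx = 236.7, Σy = 105.6, Σx² = 11675.15, Σy² = 2275.18, Σxy = 4859.24
nΣxy − ΣxΣy = 24296.2 − 24995.52 = -699.32
nΣx² − (Σx)² = 58375.75 − 56026.89 = 2348.86; nΣy² − (Σy)² = 11375.9 − 11151.36 = 224.54
r = -699.32 / √(2348.86 × 224.54) = -699.32 / 726.2321 ≈ -0.963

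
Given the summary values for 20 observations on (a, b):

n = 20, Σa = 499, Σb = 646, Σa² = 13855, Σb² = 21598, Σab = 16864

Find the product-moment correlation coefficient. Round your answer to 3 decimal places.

r = (nΣab − ΣaΣb) / √[(nΣa² − (Σa)²)(nΣb² − (Σb)²)]
Numerator: 20×16864 − 499×646 = 14926
Denominator: √[(277100 − 249001)(431960 − 417316)] = √[28099 × 14644] = 20285.0131
r = 14926 / 20285.0131 ≈ 0.736

0.736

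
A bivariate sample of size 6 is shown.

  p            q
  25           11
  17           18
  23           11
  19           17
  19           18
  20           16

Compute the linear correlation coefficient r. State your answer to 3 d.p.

-0.952

n = 6, Σp = 123, Σq = 91, Σp² = 2565, Σq² = 1435, Σpq = 1819
nΣpq − ΣpΣq = 10914 − 11193 = -279
nΣp² − (Σp)² = 15390 − 15129 = 261; nΣq² − (Σq)² = 8610 − 8281 = 329
r = -279 / √(261 × 329) = -279 / 293.0341 ≈ -0.952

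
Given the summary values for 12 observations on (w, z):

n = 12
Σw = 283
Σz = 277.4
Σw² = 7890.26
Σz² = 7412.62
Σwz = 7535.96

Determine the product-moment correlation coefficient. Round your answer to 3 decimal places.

0.901

r = (nΣwz − ΣwΣz) / √[(nΣw² − (Σw)²)(nΣz² − (Σz)²)]
Numerator: 12×7535.96 − 283×277.4 = 11927.32
Denominator: √[(94683.12 − 80089)(88951.44 − 76950.76)] = √[14594.12 × 12000.68] = 13234.0230
r = 11927.32 / 13234.0230 ≈ 0.901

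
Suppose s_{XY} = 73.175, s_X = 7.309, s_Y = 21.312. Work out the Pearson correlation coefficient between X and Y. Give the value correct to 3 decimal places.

0.470

r = Cov(X,Y) / (s_X · s_Y) = 73.175 / (7.309 × 21.312)
  = 73.175 / 155.7694 ≈ 0.470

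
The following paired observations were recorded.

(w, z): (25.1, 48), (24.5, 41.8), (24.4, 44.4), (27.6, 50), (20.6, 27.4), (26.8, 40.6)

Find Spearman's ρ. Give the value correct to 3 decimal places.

0.600

Rank w: 4, 3, 2, 6, 1, 5
Rank z: 5, 3, 4, 6, 1, 2
d = rank(w) − rank(z): -1, 0, -2, 0, 0, 3; Σd² = 14
ρ = 1 − 6Σd² / [n(n²−1)] = 1 − 6×14 / (6×35) = 1 − 84/210 ≈ 0.600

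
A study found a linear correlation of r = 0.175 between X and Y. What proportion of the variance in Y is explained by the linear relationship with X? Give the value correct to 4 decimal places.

r² = (0.175)² = 0.0306

0.0306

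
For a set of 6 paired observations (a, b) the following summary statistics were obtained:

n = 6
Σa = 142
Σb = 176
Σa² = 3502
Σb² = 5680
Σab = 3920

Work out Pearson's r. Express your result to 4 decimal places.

-0.9073

r = (nΣab − ΣaΣb) / √[(nΣa² − (Σa)²)(nΣb² − (Σb)²)]
Numerator: 6×3920 − 142×176 = -1472
Denominator: √[(21012 − 20164)(34080 − 30976)] = √[848 × 3104] = 1622.4032
r = -1472 / 1622.4032 ≈ -0.9073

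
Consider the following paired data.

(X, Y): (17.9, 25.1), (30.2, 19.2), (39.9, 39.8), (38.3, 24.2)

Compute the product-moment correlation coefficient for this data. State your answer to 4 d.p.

0.4649

n = 4, ΣX = 126.3, ΣY = 108.3, ΣX² = 4291.35, ΣY² = 3168.33, ΣXY = 3544.01
nΣXY − ΣXΣY = 14176.04 − 13678.29 = 497.75
nΣX² − (ΣX)² = 17165.4 − 15951.69 = 1213.71; nΣY² − (ΣY)² = 12673.32 − 11728.89 = 944.43
r = 497.75 / √(1213.71 × 944.43) = 497.75 / 1070.6373 ≈ 0.4649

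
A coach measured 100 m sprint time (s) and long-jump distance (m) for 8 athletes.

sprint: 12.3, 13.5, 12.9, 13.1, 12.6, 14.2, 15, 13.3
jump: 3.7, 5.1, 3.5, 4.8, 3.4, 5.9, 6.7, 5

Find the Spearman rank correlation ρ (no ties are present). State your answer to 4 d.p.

Rank sprint: 1, 6, 3, 4, 2, 7, 8, 5
Rank jump: 3, 6, 2, 4, 1, 7, 8, 5
d = rank(sprint) − rank(jump): -2, 0, 1, 0, 1, 0, 0, 0; Σd² = 6
ρ = 1 − 6Σd² / [n(n²−1)] = 1 − 6×6 / (8×63) = 1 − 36/504 ≈ 0.9286

0.9286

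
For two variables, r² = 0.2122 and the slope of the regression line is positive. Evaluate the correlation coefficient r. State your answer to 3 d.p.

0.461

|r| = √0.2122 = 0.461
The association is positive, so r = 0.461.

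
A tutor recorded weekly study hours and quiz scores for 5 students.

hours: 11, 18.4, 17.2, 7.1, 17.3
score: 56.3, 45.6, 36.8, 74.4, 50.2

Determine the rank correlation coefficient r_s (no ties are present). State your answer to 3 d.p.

-0.700

Rank hours: 2, 5, 3, 1, 4
Rank score: 4, 2, 1, 5, 3
d = rank(hours) − rank(score): -2, 3, 2, -4, 1; Σd² = 34
ρ = 1 − 6Σd² / [n(n²−1)] = 1 − 6×34 / (5×24) = 1 − 204/120 ≈ -0.700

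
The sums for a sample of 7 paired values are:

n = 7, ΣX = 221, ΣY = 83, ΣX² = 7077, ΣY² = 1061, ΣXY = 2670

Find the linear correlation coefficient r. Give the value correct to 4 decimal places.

0.5663

r = (nΣXY − ΣXΣY) / √[(nΣX² − (ΣX)²)(nΣY² − (ΣY)²)]
Numerator: 7×2670 − 221×83 = 347
Denominator: √[(49539 − 48841)(7427 − 6889)] = √[698 × 538] = 612.8001
r = 347 / 612.8001 ≈ 0.5663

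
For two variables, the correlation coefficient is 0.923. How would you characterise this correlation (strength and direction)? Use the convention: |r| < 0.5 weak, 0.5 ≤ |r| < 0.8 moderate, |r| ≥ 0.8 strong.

strong positive

r = 0.923 > 0 so the relationship is positive.
|r| = 0.923, which falls in the strong range.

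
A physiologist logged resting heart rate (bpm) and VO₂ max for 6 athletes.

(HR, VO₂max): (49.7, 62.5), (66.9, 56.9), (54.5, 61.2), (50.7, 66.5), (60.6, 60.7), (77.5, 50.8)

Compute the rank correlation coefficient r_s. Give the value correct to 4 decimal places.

-0.9429

Rank HR: 1, 5, 3, 2, 4, 6
Rank VO₂max: 5, 2, 4, 6, 3, 1
d = rank(HR) − rank(VO₂max): -4, 3, -1, -4, 1, 5; Σd² = 68
ρ = 1 − 6Σd² / [n(n²−1)] = 1 − 6×68 / (6×35) = 1 − 408/210 ≈ -0.9429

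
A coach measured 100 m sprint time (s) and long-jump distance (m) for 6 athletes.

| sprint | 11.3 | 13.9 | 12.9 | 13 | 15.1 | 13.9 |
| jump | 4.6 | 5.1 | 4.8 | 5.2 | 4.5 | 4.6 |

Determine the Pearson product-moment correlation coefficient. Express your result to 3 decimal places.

n = 6, Σx = 80.1, Σy = 28.8, Σx² = 1077.53, Σy² = 138.66, Σxy = 384.28
nΣxy − ΣxΣy = 2305.68 − 2306.88 = -1.2
nΣx² − (Σx)² = 6465.18 − 6416.01 = 49.17; nΣy² − (Σy)² = 831.96 − 829.44 = 2.52
r = -1.2 / √(49.17 × 2.52) = -1.2 / 11.1314 ≈ -0.108

-0.108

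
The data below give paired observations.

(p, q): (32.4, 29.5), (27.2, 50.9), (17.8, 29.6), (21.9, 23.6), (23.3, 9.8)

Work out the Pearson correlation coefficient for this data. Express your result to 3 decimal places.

0.293

n = 5, Σp = 122.6, Σq = 143.4, Σp² = 3128.94, Σq² = 4990.22, Σpq = 3612.34
nΣpq − ΣpΣq = 18061.7 − 17580.84 = 480.86
nΣp² − (Σp)² = 15644.7 − 15030.76 = 613.94; nΣq² − (Σq)² = 24951.1 − 20563.56 = 4387.54
r = 480.86 / √(613.94 × 4387.54) = 480.86 / 1641.2454 ≈ 0.293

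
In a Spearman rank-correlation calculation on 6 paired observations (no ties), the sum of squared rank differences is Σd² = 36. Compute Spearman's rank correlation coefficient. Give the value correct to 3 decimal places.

-0.029

ρ = 1 − 6Σd² / [n(n²−1)] = 1 − 6×36 / (6×35)
  = 1 − 216/210 = 1 − 1.0286 ≈ -0.029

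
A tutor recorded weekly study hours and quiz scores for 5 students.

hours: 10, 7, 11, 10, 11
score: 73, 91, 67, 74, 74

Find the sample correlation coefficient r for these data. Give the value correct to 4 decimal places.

-0.9518

n = 5, Σx = 49, Σy = 379, Σx² = 491, Σy² = 29051, Σxy = 3658
nΣxy − ΣxΣy = 18290 − 18571 = -281
nΣx² − (Σx)² = 2455 − 2401 = 54; nΣy² − (Σy)² = 145255 − 143641 = 1614
r = -281 / √(54 × 1614) = -281 / 295.2220 ≈ -0.9518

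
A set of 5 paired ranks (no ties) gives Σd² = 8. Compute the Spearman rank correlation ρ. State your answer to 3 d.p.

0.600

ρ = 1 − 6Σd² / [n(n²−1)] = 1 − 6×8 / (5×24)
  = 1 − 48/120 = 1 − 0.4000 ≈ 0.600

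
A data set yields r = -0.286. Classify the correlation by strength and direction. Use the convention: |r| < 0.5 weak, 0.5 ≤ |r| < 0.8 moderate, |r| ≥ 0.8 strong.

weak negative

r = -0.286 < 0 so the relationship is negative.
|r| = 0.286, which falls in the weak range.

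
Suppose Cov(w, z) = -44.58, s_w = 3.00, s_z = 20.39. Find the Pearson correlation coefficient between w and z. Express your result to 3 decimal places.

r = Cov(w,z) / (s_w · s_z) = -44.58 / (3.00 × 20.39)
  = -44.58 / 61.1700 ≈ -0.729

-0.729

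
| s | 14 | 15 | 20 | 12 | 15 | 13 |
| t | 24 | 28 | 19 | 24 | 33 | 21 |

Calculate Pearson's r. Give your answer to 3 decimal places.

-0.259

n = 6, Σs = 89, Σt = 149, Σs² = 1359, Σt² = 3827, Σst = 2192
nΣst − ΣsΣt = 13152 − 13261 = -109
nΣs² − (Σs)² = 8154 − 7921 = 233; nΣt² − (Σt)² = 22962 − 22201 = 761
r = -109 / √(233 × 761) = -109 / 421.0855 ≈ -0.259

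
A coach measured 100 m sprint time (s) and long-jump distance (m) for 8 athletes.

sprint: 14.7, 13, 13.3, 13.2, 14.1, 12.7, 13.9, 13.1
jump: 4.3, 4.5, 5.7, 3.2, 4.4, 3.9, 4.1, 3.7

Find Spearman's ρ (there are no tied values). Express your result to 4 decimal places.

0.2619

Rank sprint: 8, 2, 5, 4, 7, 1, 6, 3
Rank jump: 5, 7, 8, 1, 6, 3, 4, 2
d = rank(sprint) − rank(jump): 3, -5, -3, 3, 1, -2, 2, 1; Σd² = 62
ρ = 1 − 6Σd² / [n(n²−1)] = 1 − 6×62 / (8×63) = 1 − 372/504 ≈ 0.2619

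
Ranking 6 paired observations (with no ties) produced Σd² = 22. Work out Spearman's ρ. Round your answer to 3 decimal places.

ρ = 1 − 6Σd² / [n(n²−1)] = 1 − 6×22 / (6×35)
  = 1 − 132/210 = 1 − 0.6286 ≈ 0.371

0.371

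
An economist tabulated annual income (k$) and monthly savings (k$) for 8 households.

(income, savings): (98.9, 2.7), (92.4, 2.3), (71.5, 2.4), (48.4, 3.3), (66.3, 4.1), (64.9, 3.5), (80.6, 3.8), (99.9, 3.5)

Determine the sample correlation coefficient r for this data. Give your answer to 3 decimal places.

n = 8, Σx = 622.9, Σy = 25.6, Σx² = 50857.85, Σy² = 84.98, Σxy = 1965.78
nΣxy − ΣxΣy = 15726.24 − 15946.24 = -220
nΣx² − (Σx)² = 406862.8 − 388004.41 = 18858.39; nΣy² − (Σy)² = 679.84 − 655.36 = 24.48
r = -220 / √(18858.39 × 24.48) = -220 / 679.4508 ≈ -0.324

-0.324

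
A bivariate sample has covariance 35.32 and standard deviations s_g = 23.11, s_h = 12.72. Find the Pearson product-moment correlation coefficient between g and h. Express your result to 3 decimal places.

r = Cov(g,h) / (s_g · s_h) = 35.32 / (23.11 × 12.72)
  = 35.32 / 293.9592 ≈ 0.120

0.120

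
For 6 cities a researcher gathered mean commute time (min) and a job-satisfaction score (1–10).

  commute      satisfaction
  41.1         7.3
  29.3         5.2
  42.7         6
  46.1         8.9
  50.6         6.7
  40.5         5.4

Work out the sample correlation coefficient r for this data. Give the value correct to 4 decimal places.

n = 6, Σx = 250.3, Σy = 39.5, Σx² = 10696.81, Σy² = 269.59, Σxy = 1676.6
nΣxy − ΣxΣy = 10059.6 − 9886.85 = 172.75
nΣx² − (Σx)² = 64180.86 − 62650.09 = 1530.77; nΣy² − (Σy)² = 1617.54 − 1560.25 = 57.29
r = 172.75 / √(1530.77 × 57.29) = 172.75 / 296.1382 ≈ 0.5833

0.5833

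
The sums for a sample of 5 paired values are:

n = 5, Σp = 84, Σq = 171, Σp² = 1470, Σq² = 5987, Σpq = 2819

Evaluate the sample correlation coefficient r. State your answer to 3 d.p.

-0.596

r = (nΣpq − ΣpΣq) / √[(nΣp² − (Σp)²)(nΣq² − (Σq)²)]
Numerator: 5×2819 − 84×171 = -269
Denominator: √[(7350 − 7056)(29935 − 29241)] = √[294 × 694] = 451.7034
r = -269 / 451.7034 ≈ -0.596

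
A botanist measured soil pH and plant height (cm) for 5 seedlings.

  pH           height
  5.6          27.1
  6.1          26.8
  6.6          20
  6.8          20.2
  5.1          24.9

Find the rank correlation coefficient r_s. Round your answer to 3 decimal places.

Rank pH: 2, 3, 4, 5, 1
Rank height: 5, 4, 1, 2, 3
d = rank(pH) − rank(height): -3, -1, 3, 3, -2; Σd² = 32
ρ = 1 − 6Σd² / [n(n²−1)] = 1 − 6×32 / (5×24) = 1 − 192/120 ≈ -0.600

-0.600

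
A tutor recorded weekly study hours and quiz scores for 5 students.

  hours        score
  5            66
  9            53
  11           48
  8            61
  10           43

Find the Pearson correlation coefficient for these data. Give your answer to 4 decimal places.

n = 5, Σx = 43, Σy = 271, Σx² = 391, Σy² = 15039, Σxy = 2253
nΣxy − ΣxΣy = 11265 − 11653 = -388
nΣx² − (Σx)² = 1955 − 1849 = 106; nΣy² − (Σy)² = 75195 − 73441 = 1754
r = -388 / √(106 × 1754) = -388 / 431.1891 ≈ -0.8998

-0.8998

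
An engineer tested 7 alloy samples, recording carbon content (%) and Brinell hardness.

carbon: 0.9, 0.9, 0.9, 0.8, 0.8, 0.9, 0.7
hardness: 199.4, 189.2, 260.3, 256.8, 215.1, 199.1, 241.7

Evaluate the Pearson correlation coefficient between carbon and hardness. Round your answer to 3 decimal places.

n = 7, Σx = 5.9, Σy = 1561.6, Σx² = 5.01, Σy² = 353587.04, Σxy = 1309.91
nΣxy − ΣxΣy = 9169.37 − 9213.44 = -44.07
nΣx² − (Σx)² = 35.07 − 34.81 = 0.26; nΣy² − (Σy)² = 2475109.28 − 2438594.56 = 36514.72
r = -44.07 / √(0.26 × 36514.72) = -44.07 / 97.4363 ≈ -0.452

-0.452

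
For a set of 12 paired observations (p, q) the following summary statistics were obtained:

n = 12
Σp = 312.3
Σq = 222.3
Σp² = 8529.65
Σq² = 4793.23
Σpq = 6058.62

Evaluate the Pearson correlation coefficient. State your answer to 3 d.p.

r = (nΣpq − ΣpΣq) / √[(nΣp² − (Σp)²)(nΣq² − (Σq)²)]
Numerator: 12×6058.62 − 312.3×222.3 = 3279.15
Denominator: √[(102355.8 − 97531.29)(57518.76 − 49417.29)] = √[4824.51 × 8101.47] = 6251.8496
r = 3279.15 / 6251.8496 ≈ 0.525

0.525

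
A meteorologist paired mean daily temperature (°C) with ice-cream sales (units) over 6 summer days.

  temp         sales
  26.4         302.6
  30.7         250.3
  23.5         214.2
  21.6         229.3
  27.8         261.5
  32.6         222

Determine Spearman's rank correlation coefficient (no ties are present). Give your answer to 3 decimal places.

Rank temp: 3, 5, 2, 1, 4, 6
Rank sales: 6, 4, 1, 3, 5, 2
d = rank(temp) − rank(sales): -3, 1, 1, -2, -1, 4; Σd² = 32
ρ = 1 − 6Σd² / [n(n²−1)] = 1 − 6×32 / (6×35) = 1 − 192/210 ≈ 0.086

0.086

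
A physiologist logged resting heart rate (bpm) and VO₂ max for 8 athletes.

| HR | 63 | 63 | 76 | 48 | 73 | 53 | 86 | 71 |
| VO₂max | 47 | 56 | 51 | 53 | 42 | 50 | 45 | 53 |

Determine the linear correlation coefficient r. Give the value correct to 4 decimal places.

-0.4740

n = 8, Σx = 533, Σy = 397, Σx² = 36593, Σy² = 19853, Σxy = 26258
nΣxy − ΣxΣy = 210064 − 211601 = -1537
nΣx² − (Σx)² = 292744 − 284089 = 8655; nΣy² − (Σy)² = 158824 − 157609 = 1215
r = -1537 / √(8655 × 1215) = -1537 / 3242.8113 ≈ -0.4740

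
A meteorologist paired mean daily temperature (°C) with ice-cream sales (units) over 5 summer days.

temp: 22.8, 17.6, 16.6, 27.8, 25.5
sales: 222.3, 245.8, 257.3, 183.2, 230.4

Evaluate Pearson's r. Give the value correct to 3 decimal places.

-0.890

n = 5, Σx = 110.3, Σy = 1139, Σx² = 2528.25, Σy² = 262684.62, Σxy = 24633.86
nΣxy − ΣxΣy = 123169.3 − 125631.7 = -2462.4
nΣx² − (Σx)² = 12641.25 − 12166.09 = 475.16; nΣy² − (Σy)² = 1313423.1 − 1297321 = 16102.1
r = -2462.4 / √(475.16 × 16102.1) = -2462.4 / 2766.0575 ≈ -0.890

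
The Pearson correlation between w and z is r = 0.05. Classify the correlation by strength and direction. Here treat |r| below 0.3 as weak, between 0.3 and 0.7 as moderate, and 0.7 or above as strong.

r = 0.05 > 0 so the relationship is positive.
|r| = 0.05, which falls in the weak range.

weak positive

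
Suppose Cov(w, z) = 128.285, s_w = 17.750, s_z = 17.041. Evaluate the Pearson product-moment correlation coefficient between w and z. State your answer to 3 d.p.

r = Cov(w,z) / (s_w · s_z) = 128.285 / (17.750 × 17.041)
  = 128.285 / 302.4778 ≈ 0.424

0.424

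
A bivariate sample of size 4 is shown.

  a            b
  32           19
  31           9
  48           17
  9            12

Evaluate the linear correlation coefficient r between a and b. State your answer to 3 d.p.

n = 4, Σa = 120, Σb = 57, Σa² = 4370, Σb² = 875, Σab = 1811
nΣab − ΣaΣb = 7244 − 6840 = 404
nΣa² − (Σa)² = 17480 − 14400 = 3080; nΣb² − (Σb)² = 3500 − 3249 = 251
r = 404 / √(3080 × 251) = 404 / 879.2497 ≈ 0.459

0.459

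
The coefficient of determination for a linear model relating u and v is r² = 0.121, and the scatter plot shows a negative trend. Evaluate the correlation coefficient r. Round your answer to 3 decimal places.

-0.348

|r| = √0.121 = 0.348
The association is negative, so r = −0.348.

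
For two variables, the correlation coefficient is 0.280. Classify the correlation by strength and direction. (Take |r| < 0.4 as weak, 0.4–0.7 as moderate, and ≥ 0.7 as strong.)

r = 0.280 > 0 so the relationship is positive.
|r| = 0.280, which falls in the weak range.

weak positive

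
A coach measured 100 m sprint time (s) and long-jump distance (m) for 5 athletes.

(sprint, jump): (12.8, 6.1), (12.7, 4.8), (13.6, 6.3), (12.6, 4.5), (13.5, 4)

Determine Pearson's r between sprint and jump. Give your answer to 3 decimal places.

0.153

n = 5, Σx = 65.2, Σy = 25.7, Σx² = 851.1, Σy² = 136.19, Σxy = 335.42
nΣxy − ΣxΣy = 1677.1 − 1675.64 = 1.46
nΣx² − (Σx)² = 4255.5 − 4251.04 = 4.46; nΣy² − (Σy)² = 680.95 − 660.49 = 20.46
r = 1.46 / √(4.46 × 20.46) = 1.46 / 9.5526 ≈ 0.153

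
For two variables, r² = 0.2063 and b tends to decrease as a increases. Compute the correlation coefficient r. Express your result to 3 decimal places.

-0.454

|r| = √0.2063 = 0.454
The association is negative, so r = −0.454.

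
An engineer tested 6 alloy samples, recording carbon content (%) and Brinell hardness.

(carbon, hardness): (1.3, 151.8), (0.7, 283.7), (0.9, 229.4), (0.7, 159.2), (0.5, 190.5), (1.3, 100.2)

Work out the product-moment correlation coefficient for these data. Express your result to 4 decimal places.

n = 6, Σx = 5.4, Σy = 1114.8, Σx² = 5.42, Σy² = 227828.22, Σxy = 939.34
nΣxy − ΣxΣy = 5636.04 − 6019.92 = -383.88
nΣx² − (Σx)² = 32.52 − 29.16 = 3.36; nΣy² − (Σy)² = 1366969.32 − 1242779.04 = 124190.28
r = -383.88 / √(3.36 × 124190.28) = -383.88 / 645.9716 ≈ -0.5943

-0.5943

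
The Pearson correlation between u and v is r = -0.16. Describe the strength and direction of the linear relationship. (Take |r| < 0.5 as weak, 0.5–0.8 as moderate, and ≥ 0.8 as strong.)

weak negative

r = -0.16 < 0 so the relationship is negative.
|r| = 0.16, which falls in the weak range.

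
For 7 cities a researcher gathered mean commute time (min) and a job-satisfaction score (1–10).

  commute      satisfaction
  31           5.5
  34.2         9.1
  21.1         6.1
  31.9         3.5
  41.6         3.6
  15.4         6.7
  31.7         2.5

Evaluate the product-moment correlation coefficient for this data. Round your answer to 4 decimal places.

-0.3326

n = 7, Σx = 206.9, Σy = 37, Σx² = 6566.07, Σy² = 226.62, Σxy = 1054.27
nΣxy − ΣxΣy = 7379.89 − 7655.3 = -275.41
nΣx² − (Σx)² = 45962.49 − 42807.61 = 3154.88; nΣy² − (Σy)² = 1586.34 − 1369 = 217.34
r = -275.41 / √(3154.88 × 217.34) = -275.41 / 828.0589 ≈ -0.3326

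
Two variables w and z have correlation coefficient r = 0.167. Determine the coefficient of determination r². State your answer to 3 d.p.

0.028

r² = (0.167)² = 0.028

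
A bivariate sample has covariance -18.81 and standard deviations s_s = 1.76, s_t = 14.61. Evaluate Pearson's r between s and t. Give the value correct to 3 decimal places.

-0.732

r = Cov(s,t) / (s_s · s_t) = -18.81 / (1.76 × 14.61)
  = -18.81 / 25.7136 ≈ -0.732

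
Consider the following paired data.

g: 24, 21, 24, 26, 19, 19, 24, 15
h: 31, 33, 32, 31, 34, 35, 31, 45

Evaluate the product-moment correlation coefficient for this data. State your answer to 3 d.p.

-0.889

n = 8, Σg = 172, Σh = 272, Σg² = 3792, Σh² = 9402, Σgh = 5741
nΣgh − ΣgΣh = 45928 − 46784 = -856
nΣg² − (Σg)² = 30336 − 29584 = 752; nΣh² − (Σh)² = 75216 − 73984 = 1232
r = -856 / √(752 × 1232) = -856 / 962.5300 ≈ -0.889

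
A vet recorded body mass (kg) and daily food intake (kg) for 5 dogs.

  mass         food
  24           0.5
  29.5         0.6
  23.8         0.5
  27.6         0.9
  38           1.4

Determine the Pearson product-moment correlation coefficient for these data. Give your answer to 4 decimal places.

n = 5, Σx = 142.9, Σy = 3.9, Σx² = 4218.45, Σy² = 3.63, Σxy = 119.64
nΣxy − ΣxΣy = 598.2 − 557.31 = 40.89
nΣx² − (Σx)² = 21092.25 − 20420.41 = 671.84; nΣy² − (Σy)² = 18.15 − 15.21 = 2.94
r = 40.89 / √(671.84 × 2.94) = 40.89 / 44.4433 ≈ 0.9200

0.9200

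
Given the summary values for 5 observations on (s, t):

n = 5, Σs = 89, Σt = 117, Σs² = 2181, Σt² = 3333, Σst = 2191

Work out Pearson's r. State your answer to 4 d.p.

0.1819

r = (nΣst − ΣsΣt) / √[(nΣs² − (Σs)²)(nΣt² − (Σt)²)]
Numerator: 5×2191 − 89×117 = 542
Denominator: √[(10905 − 7921)(16665 − 13689)] = √[2984 × 2976] = 2979.9973
r = 542 / 2979.9973 ≈ 0.1819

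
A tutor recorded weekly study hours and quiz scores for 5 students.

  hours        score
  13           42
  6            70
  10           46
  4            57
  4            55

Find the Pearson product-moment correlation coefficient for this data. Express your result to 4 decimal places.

-0.7164

n = 5, Σx = 37, Σy = 270, Σx² = 337, Σy² = 15054, Σxy = 1874
nΣxy − ΣxΣy = 9370 − 9990 = -620
nΣx² − (Σx)² = 1685 − 1369 = 316; nΣy² − (Σy)² = 75270 − 72900 = 2370
r = -620 / √(316 × 2370) = -620 / 865.4016 ≈ -0.7164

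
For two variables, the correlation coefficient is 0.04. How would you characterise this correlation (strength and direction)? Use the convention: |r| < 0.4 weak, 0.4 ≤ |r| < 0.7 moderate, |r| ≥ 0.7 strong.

r = 0.04 > 0 so the relationship is positive.
|r| = 0.04, which falls in the weak range.

weak positive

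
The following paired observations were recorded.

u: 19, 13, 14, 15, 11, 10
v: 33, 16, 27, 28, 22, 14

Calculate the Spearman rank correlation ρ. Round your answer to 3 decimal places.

Rank u: 6, 3, 4, 5, 2, 1
Rank v: 6, 2, 4, 5, 3, 1
d = rank(u) − rank(v): 0, 1, 0, 0, -1, 0; Σd² = 2
ρ = 1 − 6Σd² / [n(n²−1)] = 1 − 6×2 / (6×35) = 1 − 12/210 ≈ 0.943

0.943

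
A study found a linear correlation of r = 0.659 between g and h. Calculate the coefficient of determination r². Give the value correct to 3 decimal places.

r² = (0.659)² = 0.434

0.434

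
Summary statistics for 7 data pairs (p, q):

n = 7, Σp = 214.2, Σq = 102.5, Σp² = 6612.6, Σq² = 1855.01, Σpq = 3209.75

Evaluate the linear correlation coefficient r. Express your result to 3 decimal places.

0.511

r = (nΣpq − ΣpΣq) / √[(nΣp² − (Σp)²)(nΣq² − (Σq)²)]
Numerator: 7×3209.75 − 214.2×102.5 = 512.75
Denominator: √[(46288.2 − 45881.64)(12985.07 − 10506.25)] = √[406.56 × 2478.82] = 1003.8870
r = 512.75 / 1003.8870 ≈ 0.511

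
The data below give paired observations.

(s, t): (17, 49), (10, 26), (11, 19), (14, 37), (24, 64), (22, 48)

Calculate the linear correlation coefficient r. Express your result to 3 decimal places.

n = 6, Σs = 98, Σt = 243, Σs² = 1766, Σt² = 11207, Σst = 4412
nΣst − ΣsΣt = 26472 − 23814 = 2658
nΣs² − (Σs)² = 10596 − 9604 = 992; nΣt² − (Σt)² = 67242 − 59049 = 8193
r = 2658 / √(992 × 8193) = 2658 / 2850.8693 ≈ 0.932

0.932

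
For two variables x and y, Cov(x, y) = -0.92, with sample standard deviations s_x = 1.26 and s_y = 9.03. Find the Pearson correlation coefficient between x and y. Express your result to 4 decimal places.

r = Cov(x,y) / (s_x · s_y) = -0.92 / (1.26 × 9.03)
  = -0.92 / 11.3778 ≈ -0.0809

-0.0809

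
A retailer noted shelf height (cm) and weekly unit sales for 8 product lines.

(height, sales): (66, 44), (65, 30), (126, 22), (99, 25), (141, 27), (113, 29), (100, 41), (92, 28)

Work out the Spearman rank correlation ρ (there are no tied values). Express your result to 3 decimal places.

Rank height: 2, 1, 7, 4, 8, 6, 5, 3
Rank sales: 8, 6, 1, 2, 3, 5, 7, 4
d = rank(height) − rank(sales): -6, -5, 6, 2, 5, 1, -2, -1; Σd² = 132
ρ = 1 − 6Σd² / [n(n²−1)] = 1 − 6×132 / (8×63) = 1 − 792/504 ≈ -0.571

-0.571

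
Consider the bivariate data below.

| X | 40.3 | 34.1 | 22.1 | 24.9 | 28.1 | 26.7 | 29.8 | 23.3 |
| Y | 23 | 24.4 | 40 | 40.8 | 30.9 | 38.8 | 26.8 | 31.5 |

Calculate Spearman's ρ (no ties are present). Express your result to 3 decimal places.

-0.881

Rank X: 8, 7, 1, 3, 5, 4, 6, 2
Rank Y: 1, 2, 7, 8, 4, 6, 3, 5
d = rank(X) − rank(Y): 7, 5, -6, -5, 1, -2, 3, -3; Σd² = 158
ρ = 1 − 6Σd² / [n(n²−1)] = 1 − 6×158 / (8×63) = 1 − 948/504 ≈ -0.881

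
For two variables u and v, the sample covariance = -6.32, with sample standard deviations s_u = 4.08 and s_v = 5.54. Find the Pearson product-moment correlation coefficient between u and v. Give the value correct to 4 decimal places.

-0.2796

r = Cov(u,v) / (s_u · s_v) = -6.32 / (4.08 × 5.54)
  = -6.32 / 22.6032 ≈ -0.2796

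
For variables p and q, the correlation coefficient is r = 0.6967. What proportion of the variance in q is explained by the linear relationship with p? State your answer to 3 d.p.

0.485

r² = (0.6967)² = 0.485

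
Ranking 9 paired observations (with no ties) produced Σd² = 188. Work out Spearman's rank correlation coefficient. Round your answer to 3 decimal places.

ρ = 1 − 6Σd² / [n(n²−1)] = 1 − 6×188 / (9×80)
  = 1 − 1128/720 = 1 − 1.5667 ≈ -0.567

-0.567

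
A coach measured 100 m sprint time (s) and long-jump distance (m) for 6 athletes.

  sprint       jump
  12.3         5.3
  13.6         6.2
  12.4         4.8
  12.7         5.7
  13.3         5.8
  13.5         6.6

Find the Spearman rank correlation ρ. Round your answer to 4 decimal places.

0.8857

Rank sprint: 1, 6, 2, 3, 4, 5
Rank jump: 2, 5, 1, 3, 4, 6
d = rank(sprint) − rank(jump): -1, 1, 1, 0, 0, -1; Σd² = 4
ρ = 1 − 6Σd² / [n(n²−1)] = 1 − 6×4 / (6×35) = 1 − 24/210 ≈ 0.8857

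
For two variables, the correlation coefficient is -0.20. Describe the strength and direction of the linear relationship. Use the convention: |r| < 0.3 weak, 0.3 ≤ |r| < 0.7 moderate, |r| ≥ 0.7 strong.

r = -0.20 < 0 so the relationship is negative.
|r| = 0.20, which falls in the weak range.

weak negative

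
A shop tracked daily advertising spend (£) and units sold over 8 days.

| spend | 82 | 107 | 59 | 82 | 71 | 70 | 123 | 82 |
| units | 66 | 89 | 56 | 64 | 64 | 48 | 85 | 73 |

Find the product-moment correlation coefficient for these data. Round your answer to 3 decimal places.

0.882

n = 8, Σx = 676, Σy = 545, Σx² = 60172, Σy² = 38463, Σxy = 47832
nΣxy − ΣxΣy = 382656 − 368420 = 14236
nΣx² − (Σx)² = 481376 − 456976 = 24400; nΣy² − (Σy)² = 307704 − 297025 = 10679
r = 14236 / √(24400 × 10679) = 14236 / 16142.1064 ≈ 0.882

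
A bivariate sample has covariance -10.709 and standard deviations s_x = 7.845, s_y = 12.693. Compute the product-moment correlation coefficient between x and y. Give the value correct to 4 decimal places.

r = Cov(x,y) / (s_x · s_y) = -10.709 / (7.845 × 12.693)
  = -10.709 / 99.5766 ≈ -0.1075

-0.1075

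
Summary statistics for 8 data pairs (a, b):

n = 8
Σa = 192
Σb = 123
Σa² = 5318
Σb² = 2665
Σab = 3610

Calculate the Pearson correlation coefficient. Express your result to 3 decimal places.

0.888

r = (nΣab − ΣaΣb) / √[(nΣa² − (Σa)²)(nΣb² − (Σb)²)]
Numerator: 8×3610 − 192×123 = 5264
Denominator: √[(42544 − 36864)(21320 − 15129)] = √[5680 × 6191] = 5929.9983
r = 5264 / 5929.9983 ≈ 0.888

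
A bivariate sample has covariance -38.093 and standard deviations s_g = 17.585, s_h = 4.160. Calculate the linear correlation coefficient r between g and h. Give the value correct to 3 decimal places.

r = Cov(g,h) / (s_g · s_h) = -38.093 / (17.585 × 4.160)
  = -38.093 / 73.1536 ≈ -0.521

-0.521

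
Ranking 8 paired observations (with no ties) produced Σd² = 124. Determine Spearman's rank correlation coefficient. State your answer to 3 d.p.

-0.476

ρ = 1 − 6Σd² / [n(n²−1)] = 1 − 6×124 / (8×63)
  = 1 − 744/504 = 1 − 1.4762 ≈ -0.476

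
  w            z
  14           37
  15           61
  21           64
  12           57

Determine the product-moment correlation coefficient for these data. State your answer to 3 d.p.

n = 4, Σw = 62, Σz = 219, Σw² = 1006, Σz² = 12435, Σwz = 3461
nΣwz − ΣwΣz = 13844 − 13578 = 266
nΣw² − (Σw)² = 4024 − 3844 = 180; nΣz² − (Σz)² = 49740 − 47961 = 1779
r = 266 / √(180 × 1779) = 266 / 565.8798 ≈ 0.470

0.470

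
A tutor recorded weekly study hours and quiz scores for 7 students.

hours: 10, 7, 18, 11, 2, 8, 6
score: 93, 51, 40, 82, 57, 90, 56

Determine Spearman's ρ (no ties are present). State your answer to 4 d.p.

0.0000

Rank hours: 5, 3, 7, 6, 1, 4, 2
Rank score: 7, 2, 1, 5, 4, 6, 3
d = rank(hours) − rank(score): -2, 1, 6, 1, -3, -2, -1; Σd² = 56
ρ = 1 − 6Σd² / [n(n²−1)] = 1 − 6×56 / (7×48) = 1 − 336/336 ≈ 0.0000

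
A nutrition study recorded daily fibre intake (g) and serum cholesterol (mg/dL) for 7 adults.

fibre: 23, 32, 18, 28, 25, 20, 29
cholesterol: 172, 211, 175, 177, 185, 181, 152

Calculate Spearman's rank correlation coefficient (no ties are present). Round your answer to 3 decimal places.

Rank fibre: 3, 7, 1, 5, 4, 2, 6
Rank cholesterol: 2, 7, 3, 4, 6, 5, 1
d = rank(fibre) − rank(cholesterol): 1, 0, -2, 1, -2, -3, 5; Σd² = 44
ρ = 1 − 6Σd² / [n(n²−1)] = 1 − 6×44 / (7×48) = 1 − 264/336 ≈ 0.214

0.214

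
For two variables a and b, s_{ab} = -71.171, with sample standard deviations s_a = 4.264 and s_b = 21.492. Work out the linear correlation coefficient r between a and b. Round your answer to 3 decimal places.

-0.777

r = Cov(a,b) / (s_a · s_b) = -71.171 / (4.264 × 21.492)
  = -71.171 / 91.6419 ≈ -0.777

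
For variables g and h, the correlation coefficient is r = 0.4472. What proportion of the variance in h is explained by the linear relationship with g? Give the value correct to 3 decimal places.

0.200

r² = (0.4472)² = 0.200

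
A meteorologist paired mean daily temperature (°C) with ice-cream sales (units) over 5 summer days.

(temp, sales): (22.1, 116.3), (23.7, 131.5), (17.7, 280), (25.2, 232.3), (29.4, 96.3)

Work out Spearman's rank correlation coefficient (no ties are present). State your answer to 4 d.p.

-0.6000

Rank temp: 2, 3, 1, 4, 5
Rank sales: 2, 3, 5, 4, 1
d = rank(temp) − rank(sales): 0, 0, -4, 0, 4; Σd² = 32
ρ = 1 − 6Σd² / [n(n²−1)] = 1 − 6×32 / (5×24) = 1 − 192/120 ≈ -0.6000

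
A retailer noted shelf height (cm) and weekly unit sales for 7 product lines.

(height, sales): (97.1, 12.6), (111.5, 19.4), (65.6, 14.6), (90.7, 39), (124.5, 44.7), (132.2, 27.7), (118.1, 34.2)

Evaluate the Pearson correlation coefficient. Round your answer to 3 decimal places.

n = 7, Σx = 739.7, Σy = 192.2, Σx² = 81315.21, Σy² = 6204.3, Σxy = 21147.73
nΣxy − ΣxΣy = 148034.11 − 142170.34 = 5863.77
nΣx² − (Σx)² = 569206.47 − 547156.09 = 22050.38; nΣy² − (Σy)² = 43430.1 − 36940.84 = 6489.26
r = 5863.77 / √(22050.38 × 6489.26) = 5863.77 / 11962.0504 ≈ 0.490

0.490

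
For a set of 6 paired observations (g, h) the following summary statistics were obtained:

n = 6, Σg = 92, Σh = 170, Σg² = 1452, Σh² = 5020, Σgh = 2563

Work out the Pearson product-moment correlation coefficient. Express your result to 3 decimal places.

-0.476

r = (nΣgh − ΣgΣh) / √[(nΣg² − (Σg)²)(nΣh² − (Σh)²)]
Numerator: 6×2563 − 92×170 = -262
Denominator: √[(8712 − 8464)(30120 − 28900)] = √[248 × 1220] = 550.0545
r = -262 / 550.0545 ≈ -0.476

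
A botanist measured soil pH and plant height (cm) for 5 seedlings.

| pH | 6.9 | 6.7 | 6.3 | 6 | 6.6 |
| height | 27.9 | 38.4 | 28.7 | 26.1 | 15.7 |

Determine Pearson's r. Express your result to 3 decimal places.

0.142

n = 5, Σx = 32.5, Σy = 136.8, Σx² = 211.75, Σy² = 4004.36, Σxy = 890.82
nΣxy − ΣxΣy = 4454.1 − 4446 = 8.1
nΣx² − (Σx)² = 1058.75 − 1056.25 = 2.5; nΣy² − (Σy)² = 20021.8 − 18714.24 = 1307.56
r = 8.1 / √(2.5 × 1307.56) = 8.1 / 57.1743 ≈ 0.142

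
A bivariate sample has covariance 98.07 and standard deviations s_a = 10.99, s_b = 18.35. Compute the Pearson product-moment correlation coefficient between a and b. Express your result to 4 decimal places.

r = Cov(a,b) / (s_a · s_b) = 98.07 / (10.99 × 18.35)
  = 98.07 / 201.6665 ≈ 0.4863

0.4863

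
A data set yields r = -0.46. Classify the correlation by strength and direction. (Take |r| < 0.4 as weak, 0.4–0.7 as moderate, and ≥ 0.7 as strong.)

moderate negative

r = -0.46 < 0 so the relationship is negative.
|r| = 0.46, which falls in the moderate range.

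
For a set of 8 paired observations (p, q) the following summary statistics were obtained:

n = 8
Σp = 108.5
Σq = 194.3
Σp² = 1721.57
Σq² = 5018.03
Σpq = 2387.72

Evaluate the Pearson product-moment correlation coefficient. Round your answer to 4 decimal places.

r = (nΣpq − ΣpΣq) / √[(nΣp² − (Σp)²)(nΣq² − (Σq)²)]
Numerator: 8×2387.72 − 108.5×194.3 = -1979.79
Denominator: √[(13772.56 − 11772.25)(40144.24 − 37752.49)] = √[2000.31 × 2391.75] = 2187.2909
r = -1979.79 / 2187.2909 ≈ -0.9051

-0.9051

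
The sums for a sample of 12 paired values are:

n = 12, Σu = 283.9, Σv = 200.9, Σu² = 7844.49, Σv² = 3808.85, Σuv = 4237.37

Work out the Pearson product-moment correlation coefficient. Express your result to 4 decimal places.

r = (nΣuv − ΣuΣv) / √[(nΣu² − (Σu)²)(nΣv² − (Σv)²)]
Numerator: 12×4237.37 − 283.9×200.9 = -6187.07
Denominator: √[(94133.88 − 80599.21)(45706.2 − 40360.81)] = √[13534.67 × 5345.39] = 8505.7680
r = -6187.07 / 8505.7680 ≈ -0.7274

-0.7274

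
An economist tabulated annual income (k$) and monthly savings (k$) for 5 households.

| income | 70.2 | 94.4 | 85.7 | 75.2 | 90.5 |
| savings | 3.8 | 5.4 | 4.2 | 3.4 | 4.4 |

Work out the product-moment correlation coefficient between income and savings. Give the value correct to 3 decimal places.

0.860

n = 5, Σx = 416, Σy = 21.2, Σx² = 35029.18, Σy² = 92.16, Σxy = 1790.34
nΣxy − ΣxΣy = 8951.7 − 8819.2 = 132.5
nΣx² − (Σx)² = 175145.9 − 173056 = 2089.9; nΣy² − (Σy)² = 460.8 − 449.44 = 11.36
r = 132.5 / √(2089.9 × 11.36) = 132.5 / 154.0820 ≈ 0.860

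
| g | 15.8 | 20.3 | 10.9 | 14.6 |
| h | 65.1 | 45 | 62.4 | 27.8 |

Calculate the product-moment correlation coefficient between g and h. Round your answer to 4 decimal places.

n = 4, Σg = 61.6, Σh = 200.3, Σg² = 993.7, Σh² = 10929.61, Σgh = 3028.12
nΣgh − ΣgΣh = 12112.48 − 12338.48 = -226
nΣg² − (Σg)² = 3974.8 − 3794.56 = 180.24; nΣh² − (Σh)² = 43718.44 − 40120.09 = 3598.35
r = -226 / √(180.24 × 3598.35) = -226 / 805.3363 ≈ -0.2806

-0.2806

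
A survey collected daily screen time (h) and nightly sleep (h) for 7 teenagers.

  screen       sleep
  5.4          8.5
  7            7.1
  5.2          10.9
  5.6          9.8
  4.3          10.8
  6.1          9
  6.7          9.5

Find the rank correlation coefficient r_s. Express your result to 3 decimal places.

-0.714

Rank screen: 3, 7, 2, 4, 1, 5, 6
Rank sleep: 2, 1, 7, 5, 6, 3, 4
d = rank(screen) − rank(sleep): 1, 6, -5, -1, -5, 2, 2; Σd² = 96
ρ = 1 − 6Σd² / [n(n²−1)] = 1 − 6×96 / (7×48) = 1 − 576/336 ≈ -0.714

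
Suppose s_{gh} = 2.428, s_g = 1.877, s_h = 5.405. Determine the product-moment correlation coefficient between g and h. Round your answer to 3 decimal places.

0.239

r = Cov(g,h) / (s_g · s_h) = 2.428 / (1.877 × 5.405)
  = 2.428 / 10.1452 ≈ 0.239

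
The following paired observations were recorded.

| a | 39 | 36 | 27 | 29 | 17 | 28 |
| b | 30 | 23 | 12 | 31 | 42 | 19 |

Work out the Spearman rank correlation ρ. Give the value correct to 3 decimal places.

Rank a: 6, 5, 2, 4, 1, 3
Rank b: 4, 3, 1, 5, 6, 2
d = rank(a) − rank(b): 2, 2, 1, -1, -5, 1; Σd² = 36
ρ = 1 − 6Σd² / [n(n²−1)] = 1 − 6×36 / (6×35) = 1 − 216/210 ≈ -0.029

-0.029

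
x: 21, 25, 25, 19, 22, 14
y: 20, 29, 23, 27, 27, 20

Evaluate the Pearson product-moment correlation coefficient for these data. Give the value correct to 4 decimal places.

0.5094

n = 6, Σx = 126, Σy = 146, Σx² = 2732, Σy² = 3628, Σxy = 3107
nΣxy − ΣxΣy = 18642 − 18396 = 246
nΣx² − (Σx)² = 16392 − 15876 = 516; nΣy² − (Σy)² = 21768 − 21316 = 452
r = 246 / √(516 × 452) = 246 / 482.9410 ≈ 0.5094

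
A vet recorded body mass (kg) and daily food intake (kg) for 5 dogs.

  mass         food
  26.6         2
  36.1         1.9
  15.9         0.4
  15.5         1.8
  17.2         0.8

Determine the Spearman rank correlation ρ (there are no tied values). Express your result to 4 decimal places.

0.6000

Rank mass: 4, 5, 2, 1, 3
Rank food: 5, 4, 1, 3, 2
d = rank(mass) − rank(food): -1, 1, 1, -2, 1; Σd² = 8
ρ = 1 − 6Σd² / [n(n²−1)] = 1 − 6×8 / (5×24) = 1 − 48/120 ≈ 0.6000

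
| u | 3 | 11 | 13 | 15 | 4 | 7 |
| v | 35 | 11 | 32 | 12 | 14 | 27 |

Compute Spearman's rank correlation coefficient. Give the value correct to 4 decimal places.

Rank u: 1, 4, 5, 6, 2, 3
Rank v: 6, 1, 5, 2, 3, 4
d = rank(u) − rank(v): -5, 3, 0, 4, -1, -1; Σd² = 52
ρ = 1 − 6Σd² / [n(n²−1)] = 1 − 6×52 / (6×35) = 1 − 312/210 ≈ -0.4857

-0.4857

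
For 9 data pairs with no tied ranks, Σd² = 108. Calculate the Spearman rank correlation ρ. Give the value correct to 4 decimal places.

ρ = 1 − 6Σd² / [n(n²−1)] = 1 − 6×108 / (9×80)
  = 1 − 648/720 = 1 − 0.90000 ≈ 0.1000

0.1000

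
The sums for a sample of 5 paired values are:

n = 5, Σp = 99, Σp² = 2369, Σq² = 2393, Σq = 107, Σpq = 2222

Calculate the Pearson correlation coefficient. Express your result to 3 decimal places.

0.503

r = (nΣpq − ΣpΣq) / √[(nΣp² − (Σp)²)(nΣq² − (Σq)²)]
Numerator: 5×2222 − 99×107 = 517
Denominator: √[(11845 − 9801)(11965 − 11449)] = √[2044 × 516] = 1026.9878
r = 517 / 1026.9878 ≈ 0.503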